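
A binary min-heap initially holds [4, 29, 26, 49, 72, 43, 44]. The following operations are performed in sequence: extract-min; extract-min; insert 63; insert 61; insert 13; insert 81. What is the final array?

[13, 29, 43, 44, 72, 63, 61, 49, 81]

extract-min → returns 4:
  remove root 4; move last element 44 to root → [44, 29, 26, 49, 72, 43]
  44 vs smaller child 26 at index 2, swap → [26, 29, 44, 49, 72, 43]
  44 vs only child 43 at index 5, swap → [26, 29, 43, 49, 72, 44]
extract-min → returns 26:
  remove root 26; move last element 44 to root → [44, 29, 43, 49, 72]
  44 vs smaller child 29 at index 1, swap → [29, 44, 43, 49, 72]
insert 63:
  append 63 at index 5 → [29, 44, 43, 49, 72, 63] (no swap needed)
insert 61:
  append 61 at index 6 → [29, 44, 43, 49, 72, 63, 61] (no swap needed)
insert 13:
  append 13 at index 7 → [29, 44, 43, 49, 72, 63, 61, 13]
  13 < parent 49 at index 3, swap → [29, 44, 43, 13, 72, 63, 61, 49]
  13 < parent 44 at index 1, swap → [29, 13, 43, 44, 72, 63, 61, 49]
  13 < parent 29 at index 0, swap → [13, 29, 43, 44, 72, 63, 61, 49]
insert 81:
  append 81 at index 8 → [13, 29, 43, 44, 72, 63, 61, 49, 81] (no swap needed)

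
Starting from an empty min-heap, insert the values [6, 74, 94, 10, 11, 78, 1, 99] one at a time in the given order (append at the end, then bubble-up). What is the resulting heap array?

Insert 6:
  append 6 at index 0 → [6] (no swap needed)
Insert 74:
  append 74 at index 1 → [6, 74] (no swap needed)
Insert 94:
  append 94 at index 2 → [6, 74, 94] (no swap needed)
Insert 10:
  append 10 at index 3 → [6, 74, 94, 10]
  10 < parent 74 at index 1, swap → [6, 10, 94, 74]
Insert 11:
  append 11 at index 4 → [6, 10, 94, 74, 11] (no swap needed)
Insert 78:
  append 78 at index 5 → [6, 10, 94, 74, 11, 78]
  78 < parent 94 at index 2, swap → [6, 10, 78, 74, 11, 94]
Insert 1:
  append 1 at index 6 → [6, 10, 78, 74, 11, 94, 1]
  1 < parent 78 at index 2, swap → [6, 10, 1, 74, 11, 94, 78]
  1 < parent 6 at index 0, swap → [1, 10, 6, 74, 11, 94, 78]
Insert 99:
  append 99 at index 7 → [1, 10, 6, 74, 11, 94, 78, 99] (no swap needed)

[1, 10, 6, 74, 11, 94, 78, 99]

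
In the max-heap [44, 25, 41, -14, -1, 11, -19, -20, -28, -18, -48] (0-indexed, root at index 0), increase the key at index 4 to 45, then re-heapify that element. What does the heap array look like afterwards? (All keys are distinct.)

[45, 44, 41, -14, 25, 11, -19, -20, -28, -18, -48]

set index 4 from -1 to 45 → [44, 25, 41, -14, 45, 11, -19, -20, -28, -18, -48]
45 > parent 25 at index 1, swap → [44, 45, 41, -14, 25, 11, -19, -20, -28, -18, -48]
45 > parent 44 at index 0, swap → [45, 44, 41, -14, 25, 11, -19, -20, -28, -18, -48]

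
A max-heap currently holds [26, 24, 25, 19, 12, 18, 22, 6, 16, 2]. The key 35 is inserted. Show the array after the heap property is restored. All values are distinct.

append 35 at index 10 → [26, 24, 25, 19, 12, 18, 22, 6, 16, 2, 35]
35 > parent 12 at index 4, swap → [26, 24, 25, 19, 35, 18, 22, 6, 16, 2, 12]
35 > parent 24 at index 1, swap → [26, 35, 25, 19, 24, 18, 22, 6, 16, 2, 12]
35 > parent 26 at index 0, swap → [35, 26, 25, 19, 24, 18, 22, 6, 16, 2, 12]

[35, 26, 25, 19, 24, 18, 22, 6, 16, 2, 12]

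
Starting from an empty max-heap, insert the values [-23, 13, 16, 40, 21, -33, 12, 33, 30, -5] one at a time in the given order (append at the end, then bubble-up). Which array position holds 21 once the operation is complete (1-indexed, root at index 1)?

9

Insert -23:
  append -23 at index 1 → [-23] (no swap needed)
Insert 13:
  append 13 at index 2 → [-23, 13]
  13 > parent -23 at index 1, swap → [13, -23]
Insert 16:
  append 16 at index 3 → [13, -23, 16]
  16 > parent 13 at index 1, swap → [16, -23, 13]
Insert 40:
  append 40 at index 4 → [16, -23, 13, 40]
  40 > parent -23 at index 2, swap → [16, 40, 13, -23]
  40 > parent 16 at index 1, swap → [40, 16, 13, -23]
Insert 21:
  append 21 at index 5 → [40, 16, 13, -23, 21]
  21 > parent 16 at index 2, swap → [40, 21, 13, -23, 16]
Insert -33:
  append -33 at index 6 → [40, 21, 13, -23, 16, -33] (no swap needed)
Insert 12:
  append 12 at index 7 → [40, 21, 13, -23, 16, -33, 12] (no swap needed)
Insert 33:
  append 33 at index 8 → [40, 21, 13, -23, 16, -33, 12, 33]
  33 > parent -23 at index 4, swap → [40, 21, 13, 33, 16, -33, 12, -23]
  33 > parent 21 at index 2, swap → [40, 33, 13, 21, 16, -33, 12, -23]
Insert 30:
  append 30 at index 9 → [40, 33, 13, 21, 16, -33, 12, -23, 30]
  30 > parent 21 at index 4, swap → [40, 33, 13, 30, 16, -33, 12, -23, 21]
Insert -5:
  append -5 at index 10 → [40, 33, 13, 30, 16, -33, 12, -23, 21, -5] (no swap needed)
resulting array: [40, 33, 13, 30, 16, -33, 12, -23, 21, -5]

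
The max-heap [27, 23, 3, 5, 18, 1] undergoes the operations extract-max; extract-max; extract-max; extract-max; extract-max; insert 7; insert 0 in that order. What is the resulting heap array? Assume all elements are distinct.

[7, 1, 0]

extract-max → returns 27:
  remove root 27; move last element 1 to root → [1, 23, 3, 5, 18]
  1 vs larger child 23 at index 1, swap → [23, 1, 3, 5, 18]
  1 vs larger child 18 at index 4, swap → [23, 18, 3, 5, 1]
extract-max → returns 23:
  remove root 23; move last element 1 to root → [1, 18, 3, 5]
  1 vs larger child 18 at index 1, swap → [18, 1, 3, 5]
  1 vs only child 5 at index 3, swap → [18, 5, 3, 1]
extract-max → returns 18:
  remove root 18; move last element 1 to root → [1, 5, 3]
  1 vs larger child 5 at index 1, swap → [5, 1, 3]
extract-max → returns 5:
  remove root 5; move last element 3 to root → [3, 1] (no swap needed)
extract-max → returns 3:
  remove root 3; move last element 1 to root → [1] (no swap needed)
insert 7:
  append 7 at index 1 → [1, 7]
  7 > parent 1 at index 0, swap → [7, 1]
insert 0:
  append 0 at index 2 → [7, 1, 0] (no swap needed)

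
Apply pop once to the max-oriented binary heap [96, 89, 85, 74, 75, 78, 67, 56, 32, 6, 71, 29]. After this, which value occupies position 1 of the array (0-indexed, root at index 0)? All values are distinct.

75

remove root 96; move last element 29 to root → [29, 89, 85, 74, 75, 78, 67, 56, 32, 6, 71]
29 vs larger child 89 at index 1, swap → [89, 29, 85, 74, 75, 78, 67, 56, 32, 6, 71]
29 vs larger child 75 at index 4, swap → [89, 75, 85, 74, 29, 78, 67, 56, 32, 6, 71]
29 vs larger child 71 at index 10, swap → [89, 75, 85, 74, 71, 78, 67, 56, 32, 6, 29]
resulting array: [89, 75, 85, 74, 71, 78, 67, 56, 32, 6, 29]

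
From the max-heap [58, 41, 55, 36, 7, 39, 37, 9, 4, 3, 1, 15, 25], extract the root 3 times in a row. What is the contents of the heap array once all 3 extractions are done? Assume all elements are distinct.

extract-max #1 returns 58:
  remove root 58; move last element 25 to root → [25, 41, 55, 36, 7, 39, 37, 9, 4, 3, 1, 15]
  25 vs larger child 55 at index 2, swap → [55, 41, 25, 36, 7, 39, 37, 9, 4, 3, 1, 15]
  25 vs larger child 39 at index 5, swap → [55, 41, 39, 36, 7, 25, 37, 9, 4, 3, 1, 15]
extract-max #2 returns 55:
  remove root 55; move last element 15 to root → [15, 41, 39, 36, 7, 25, 37, 9, 4, 3, 1]
  15 vs larger child 41 at index 1, swap → [41, 15, 39, 36, 7, 25, 37, 9, 4, 3, 1]
  15 vs larger child 36 at index 3, swap → [41, 36, 39, 15, 7, 25, 37, 9, 4, 3, 1]
extract-max #3 returns 41:
  remove root 41; move last element 1 to root → [1, 36, 39, 15, 7, 25, 37, 9, 4, 3]
  1 vs larger child 39 at index 2, swap → [39, 36, 1, 15, 7, 25, 37, 9, 4, 3]
  1 vs larger child 37 at index 6, swap → [39, 36, 37, 15, 7, 25, 1, 9, 4, 3]

[39, 36, 37, 15, 7, 25, 1, 9, 4, 3]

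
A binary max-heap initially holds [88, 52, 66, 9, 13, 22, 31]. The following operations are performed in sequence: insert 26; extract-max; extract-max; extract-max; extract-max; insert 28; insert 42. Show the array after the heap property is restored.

[42, 26, 28, 9, 13, 22]

insert 26:
  append 26 at index 7 → [88, 52, 66, 9, 13, 22, 31, 26]
  26 > parent 9 at index 3, swap → [88, 52, 66, 26, 13, 22, 31, 9]
extract-max → returns 88:
  remove root 88; move last element 9 to root → [9, 52, 66, 26, 13, 22, 31]
  9 vs larger child 66 at index 2, swap → [66, 52, 9, 26, 13, 22, 31]
  9 vs larger child 31 at index 6, swap → [66, 52, 31, 26, 13, 22, 9]
extract-max → returns 66:
  remove root 66; move last element 9 to root → [9, 52, 31, 26, 13, 22]
  9 vs larger child 52 at index 1, swap → [52, 9, 31, 26, 13, 22]
  9 vs larger child 26 at index 3, swap → [52, 26, 31, 9, 13, 22]
extract-max → returns 52:
  remove root 52; move last element 22 to root → [22, 26, 31, 9, 13]
  22 vs larger child 31 at index 2, swap → [31, 26, 22, 9, 13]
extract-max → returns 31:
  remove root 31; move last element 13 to root → [13, 26, 22, 9]
  13 vs larger child 26 at index 1, swap → [26, 13, 22, 9]
insert 28:
  append 28 at index 4 → [26, 13, 22, 9, 28]
  28 > parent 13 at index 1, swap → [26, 28, 22, 9, 13]
  28 > parent 26 at index 0, swap → [28, 26, 22, 9, 13]
insert 42:
  append 42 at index 5 → [28, 26, 22, 9, 13, 42]
  42 > parent 22 at index 2, swap → [28, 26, 42, 9, 13, 22]
  42 > parent 28 at index 0, swap → [42, 26, 28, 9, 13, 22]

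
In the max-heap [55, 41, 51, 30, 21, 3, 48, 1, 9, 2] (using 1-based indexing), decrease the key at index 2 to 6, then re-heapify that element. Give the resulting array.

[55, 30, 51, 9, 21, 3, 48, 1, 6, 2]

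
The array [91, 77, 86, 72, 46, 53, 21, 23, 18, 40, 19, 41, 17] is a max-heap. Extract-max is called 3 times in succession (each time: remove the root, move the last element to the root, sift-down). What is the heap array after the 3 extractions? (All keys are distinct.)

extract-max #1 returns 91:
  remove root 91; move last element 17 to root → [17, 77, 86, 72, 46, 53, 21, 23, 18, 40, 19, 41]
  17 vs larger child 86 at index 2, swap → [86, 77, 17, 72, 46, 53, 21, 23, 18, 40, 19, 41]
  17 vs larger child 53 at index 5, swap → [86, 77, 53, 72, 46, 17, 21, 23, 18, 40, 19, 41]
  17 vs only child 41 at index 11, swap → [86, 77, 53, 72, 46, 41, 21, 23, 18, 40, 19, 17]
extract-max #2 returns 86:
  remove root 86; move last element 17 to root → [17, 77, 53, 72, 46, 41, 21, 23, 18, 40, 19]
  17 vs larger child 77 at index 1, swap → [77, 17, 53, 72, 46, 41, 21, 23, 18, 40, 19]
  17 vs larger child 72 at index 3, swap → [77, 72, 53, 17, 46, 41, 21, 23, 18, 40, 19]
  17 vs larger child 23 at index 7, swap → [77, 72, 53, 23, 46, 41, 21, 17, 18, 40, 19]
extract-max #3 returns 77:
  remove root 77; move last element 19 to root → [19, 72, 53, 23, 46, 41, 21, 17, 18, 40]
  19 vs larger child 72 at index 1, swap → [72, 19, 53, 23, 46, 41, 21, 17, 18, 40]
  19 vs larger child 46 at index 4, swap → [72, 46, 53, 23, 19, 41, 21, 17, 18, 40]
  19 vs only child 40 at index 9, swap → [72, 46, 53, 23, 40, 41, 21, 17, 18, 19]

[72, 46, 53, 23, 40, 41, 21, 17, 18, 19]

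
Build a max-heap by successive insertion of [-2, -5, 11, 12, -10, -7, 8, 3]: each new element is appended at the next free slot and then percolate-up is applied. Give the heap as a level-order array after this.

Insert -2:
  append -2 at index 0 → [-2] (no swap needed)
Insert -5:
  append -5 at index 1 → [-2, -5] (no swap needed)
Insert 11:
  append 11 at index 2 → [-2, -5, 11]
  11 > parent -2 at index 0, swap → [11, -5, -2]
Insert 12:
  append 12 at index 3 → [11, -5, -2, 12]
  12 > parent -5 at index 1, swap → [11, 12, -2, -5]
  12 > parent 11 at index 0, swap → [12, 11, -2, -5]
Insert -10:
  append -10 at index 4 → [12, 11, -2, -5, -10] (no swap needed)
Insert -7:
  append -7 at index 5 → [12, 11, -2, -5, -10, -7] (no swap needed)
Insert 8:
  append 8 at index 6 → [12, 11, -2, -5, -10, -7, 8]
  8 > parent -2 at index 2, swap → [12, 11, 8, -5, -10, -7, -2]
Insert 3:
  append 3 at index 7 → [12, 11, 8, -5, -10, -7, -2, 3]
  3 > parent -5 at index 3, swap → [12, 11, 8, 3, -10, -7, -2, -5]

[12, 11, 8, 3, -10, -7, -2, -5]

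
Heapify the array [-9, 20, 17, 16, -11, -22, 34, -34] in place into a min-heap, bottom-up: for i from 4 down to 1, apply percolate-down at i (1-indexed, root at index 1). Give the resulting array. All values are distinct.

[-34, -11, -22, 16, -9, 17, 34, 20]

sift down from index 4:
  16 vs only child -34 at index 8, swap → [-9, 20, 17, -34, -11, -22, 34, 16]
sift down from index 3:
  17 vs smaller child -22 at index 6, swap → [-9, 20, -22, -34, -11, 17, 34, 16]
sift down from index 2:
  20 vs smaller child -34 at index 4, swap → [-9, -34, -22, 20, -11, 17, 34, 16]
  20 vs only child 16 at index 8, swap → [-9, -34, -22, 16, -11, 17, 34, 20]
sift down from index 1:
  -9 vs smaller child -34 at index 2, swap → [-34, -9, -22, 16, -11, 17, 34, 20]
  -9 vs smaller child -11 at index 5, swap → [-34, -11, -22, 16, -9, 17, 34, 20]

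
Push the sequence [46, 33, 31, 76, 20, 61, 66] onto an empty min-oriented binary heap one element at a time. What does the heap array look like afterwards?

Insert 46:
  append 46 at index 0 → [46] (no swap needed)
Insert 33:
  append 33 at index 1 → [46, 33]
  33 < parent 46 at index 0, swap → [33, 46]
Insert 31:
  append 31 at index 2 → [33, 46, 31]
  31 < parent 33 at index 0, swap → [31, 46, 33]
Insert 76:
  append 76 at index 3 → [31, 46, 33, 76] (no swap needed)
Insert 20:
  append 20 at index 4 → [31, 46, 33, 76, 20]
  20 < parent 46 at index 1, swap → [31, 20, 33, 76, 46]
  20 < parent 31 at index 0, swap → [20, 31, 33, 76, 46]
Insert 61:
  append 61 at index 5 → [20, 31, 33, 76, 46, 61] (no swap needed)
Insert 66:
  append 66 at index 6 → [20, 31, 33, 76, 46, 61, 66] (no swap needed)

[20, 31, 33, 76, 46, 61, 66]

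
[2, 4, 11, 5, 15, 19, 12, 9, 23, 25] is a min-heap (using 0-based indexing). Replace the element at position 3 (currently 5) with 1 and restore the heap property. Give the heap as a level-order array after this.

[1, 2, 11, 4, 15, 19, 12, 9, 23, 25]

set index 3 from 5 to 1 → [2, 4, 11, 1, 15, 19, 12, 9, 23, 25]
1 < parent 4 at index 1, swap → [2, 1, 11, 4, 15, 19, 12, 9, 23, 25]
1 < parent 2 at index 0, swap → [1, 2, 11, 4, 15, 19, 12, 9, 23, 25]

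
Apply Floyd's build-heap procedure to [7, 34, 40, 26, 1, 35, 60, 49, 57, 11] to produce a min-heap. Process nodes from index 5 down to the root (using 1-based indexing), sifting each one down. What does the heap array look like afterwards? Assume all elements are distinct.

[1, 7, 35, 26, 11, 40, 60, 49, 57, 34]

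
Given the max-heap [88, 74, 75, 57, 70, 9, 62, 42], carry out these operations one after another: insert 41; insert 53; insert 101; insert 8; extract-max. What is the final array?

[88, 74, 75, 57, 70, 9, 62, 42, 41, 53, 8]

insert 41:
  append 41 at index 8 → [88, 74, 75, 57, 70, 9, 62, 42, 41] (no swap needed)
insert 53:
  append 53 at index 9 → [88, 74, 75, 57, 70, 9, 62, 42, 41, 53] (no swap needed)
insert 101:
  append 101 at index 10 → [88, 74, 75, 57, 70, 9, 62, 42, 41, 53, 101]
  101 > parent 70 at index 4, swap → [88, 74, 75, 57, 101, 9, 62, 42, 41, 53, 70]
  101 > parent 74 at index 1, swap → [88, 101, 75, 57, 74, 9, 62, 42, 41, 53, 70]
  101 > parent 88 at index 0, swap → [101, 88, 75, 57, 74, 9, 62, 42, 41, 53, 70]
insert 8:
  append 8 at index 11 → [101, 88, 75, 57, 74, 9, 62, 42, 41, 53, 70, 8] (no swap needed)
extract-max → returns 101:
  remove root 101; move last element 8 to root → [8, 88, 75, 57, 74, 9, 62, 42, 41, 53, 70]
  8 vs larger child 88 at index 1, swap → [88, 8, 75, 57, 74, 9, 62, 42, 41, 53, 70]
  8 vs larger child 74 at index 4, swap → [88, 74, 75, 57, 8, 9, 62, 42, 41, 53, 70]
  8 vs larger child 70 at index 10, swap → [88, 74, 75, 57, 70, 9, 62, 42, 41, 53, 8]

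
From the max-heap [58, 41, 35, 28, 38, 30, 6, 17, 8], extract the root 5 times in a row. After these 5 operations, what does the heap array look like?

[28, 17, 6, 8]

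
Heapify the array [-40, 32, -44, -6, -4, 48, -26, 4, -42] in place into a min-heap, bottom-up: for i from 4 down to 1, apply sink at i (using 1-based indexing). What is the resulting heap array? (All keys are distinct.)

[-44, -42, -40, -6, -4, 48, -26, 4, 32]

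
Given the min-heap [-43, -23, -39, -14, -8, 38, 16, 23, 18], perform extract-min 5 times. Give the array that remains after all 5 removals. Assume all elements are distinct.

[16, 18, 38, 23]

extract-min #1 returns -43:
  remove root -43; move last element 18 to root → [18, -23, -39, -14, -8, 38, 16, 23]
  18 vs smaller child -39 at index 2, swap → [-39, -23, 18, -14, -8, 38, 16, 23]
  18 vs smaller child 16 at index 6, swap → [-39, -23, 16, -14, -8, 38, 18, 23]
extract-min #2 returns -39:
  remove root -39; move last element 23 to root → [23, -23, 16, -14, -8, 38, 18]
  23 vs smaller child -23 at index 1, swap → [-23, 23, 16, -14, -8, 38, 18]
  23 vs smaller child -14 at index 3, swap → [-23, -14, 16, 23, -8, 38, 18]
extract-min #3 returns -23:
  remove root -23; move last element 18 to root → [18, -14, 16, 23, -8, 38]
  18 vs smaller child -14 at index 1, swap → [-14, 18, 16, 23, -8, 38]
  18 vs smaller child -8 at index 4, swap → [-14, -8, 16, 23, 18, 38]
extract-min #4 returns -14:
  remove root -14; move last element 38 to root → [38, -8, 16, 23, 18]
  38 vs smaller child -8 at index 1, swap → [-8, 38, 16, 23, 18]
  38 vs smaller child 18 at index 4, swap → [-8, 18, 16, 23, 38]
extract-min #5 returns -8:
  remove root -8; move last element 38 to root → [38, 18, 16, 23]
  38 vs smaller child 16 at index 2, swap → [16, 18, 38, 23]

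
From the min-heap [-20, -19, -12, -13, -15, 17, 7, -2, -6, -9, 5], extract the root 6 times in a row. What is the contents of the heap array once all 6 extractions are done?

[-6, 5, -2, 7, 17]

extract-min #1 returns -20:
  remove root -20; move last element 5 to root → [5, -19, -12, -13, -15, 17, 7, -2, -6, -9]
  5 vs smaller child -19 at index 1, swap → [-19, 5, -12, -13, -15, 17, 7, -2, -6, -9]
  5 vs smaller child -15 at index 4, swap → [-19, -15, -12, -13, 5, 17, 7, -2, -6, -9]
  5 vs only child -9 at index 9, swap → [-19, -15, -12, -13, -9, 17, 7, -2, -6, 5]
extract-min #2 returns -19:
  remove root -19; move last element 5 to root → [5, -15, -12, -13, -9, 17, 7, -2, -6]
  5 vs smaller child -15 at index 1, swap → [-15, 5, -12, -13, -9, 17, 7, -2, -6]
  5 vs smaller child -13 at index 3, swap → [-15, -13, -12, 5, -9, 17, 7, -2, -6]
  5 vs smaller child -6 at index 8, swap → [-15, -13, -12, -6, -9, 17, 7, -2, 5]
extract-min #3 returns -15:
  remove root -15; move last element 5 to root → [5, -13, -12, -6, -9, 17, 7, -2]
  5 vs smaller child -13 at index 1, swap → [-13, 5, -12, -6, -9, 17, 7, -2]
  5 vs smaller child -9 at index 4, swap → [-13, -9, -12, -6, 5, 17, 7, -2]
extract-min #4 returns -13:
  remove root -13; move last element -2 to root → [-2, -9, -12, -6, 5, 17, 7]
  -2 vs smaller child -12 at index 2, swap → [-12, -9, -2, -6, 5, 17, 7]
extract-min #5 returns -12:
  remove root -12; move last element 7 to root → [7, -9, -2, -6, 5, 17]
  7 vs smaller child -9 at index 1, swap → [-9, 7, -2, -6, 5, 17]
  7 vs smaller child -6 at index 3, swap → [-9, -6, -2, 7, 5, 17]
extract-min #6 returns -9:
  remove root -9; move last element 17 to root → [17, -6, -2, 7, 5]
  17 vs smaller child -6 at index 1, swap → [-6, 17, -2, 7, 5]
  17 vs smaller child 5 at index 4, swap → [-6, 5, -2, 7, 17]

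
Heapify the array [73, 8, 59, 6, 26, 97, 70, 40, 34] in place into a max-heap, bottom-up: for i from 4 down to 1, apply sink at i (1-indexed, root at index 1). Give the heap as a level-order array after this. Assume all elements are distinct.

sift down from index 4:
  6 vs larger child 40 at index 8, swap → [73, 8, 59, 40, 26, 97, 70, 6, 34]
sift down from index 3:
  59 vs larger child 97 at index 6, swap → [73, 8, 97, 40, 26, 59, 70, 6, 34]
sift down from index 2:
  8 vs larger child 40 at index 4, swap → [73, 40, 97, 8, 26, 59, 70, 6, 34]
  8 vs larger child 34 at index 9, swap → [73, 40, 97, 34, 26, 59, 70, 6, 8]
sift down from index 1:
  73 vs larger child 97 at index 3, swap → [97, 40, 73, 34, 26, 59, 70, 6, 8]

[97, 40, 73, 34, 26, 59, 70, 6, 8]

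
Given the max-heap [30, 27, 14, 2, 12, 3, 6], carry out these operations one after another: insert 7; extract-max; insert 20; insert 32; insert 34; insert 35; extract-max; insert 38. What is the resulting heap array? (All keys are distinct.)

insert 7:
  append 7 at index 7 → [30, 27, 14, 2, 12, 3, 6, 7]
  7 > parent 2 at index 3, swap → [30, 27, 14, 7, 12, 3, 6, 2]
extract-max → returns 30:
  remove root 30; move last element 2 to root → [2, 27, 14, 7, 12, 3, 6]
  2 vs larger child 27 at index 1, swap → [27, 2, 14, 7, 12, 3, 6]
  2 vs larger child 12 at index 4, swap → [27, 12, 14, 7, 2, 3, 6]
insert 20:
  append 20 at index 7 → [27, 12, 14, 7, 2, 3, 6, 20]
  20 > parent 7 at index 3, swap → [27, 12, 14, 20, 2, 3, 6, 7]
  20 > parent 12 at index 1, swap → [27, 20, 14, 12, 2, 3, 6, 7]
insert 32:
  append 32 at index 8 → [27, 20, 14, 12, 2, 3, 6, 7, 32]
  32 > parent 12 at index 3, swap → [27, 20, 14, 32, 2, 3, 6, 7, 12]
  32 > parent 20 at index 1, swap → [27, 32, 14, 20, 2, 3, 6, 7, 12]
  32 > parent 27 at index 0, swap → [32, 27, 14, 20, 2, 3, 6, 7, 12]
insert 34:
  append 34 at index 9 → [32, 27, 14, 20, 2, 3, 6, 7, 12, 34]
  34 > parent 2 at index 4, swap → [32, 27, 14, 20, 34, 3, 6, 7, 12, 2]
  34 > parent 27 at index 1, swap → [32, 34, 14, 20, 27, 3, 6, 7, 12, 2]
  34 > parent 32 at index 0, swap → [34, 32, 14, 20, 27, 3, 6, 7, 12, 2]
insert 35:
  append 35 at index 10 → [34, 32, 14, 20, 27, 3, 6, 7, 12, 2, 35]
  35 > parent 27 at index 4, swap → [34, 32, 14, 20, 35, 3, 6, 7, 12, 2, 27]
  35 > parent 32 at index 1, swap → [34, 35, 14, 20, 32, 3, 6, 7, 12, 2, 27]
  35 > parent 34 at index 0, swap → [35, 34, 14, 20, 32, 3, 6, 7, 12, 2, 27]
extract-max → returns 35:
  remove root 35; move last element 27 to root → [27, 34, 14, 20, 32, 3, 6, 7, 12, 2]
  27 vs larger child 34 at index 1, swap → [34, 27, 14, 20, 32, 3, 6, 7, 12, 2]
  27 vs larger child 32 at index 4, swap → [34, 32, 14, 20, 27, 3, 6, 7, 12, 2]
insert 38:
  append 38 at index 10 → [34, 32, 14, 20, 27, 3, 6, 7, 12, 2, 38]
  38 > parent 27 at index 4, swap → [34, 32, 14, 20, 38, 3, 6, 7, 12, 2, 27]
  38 > parent 32 at index 1, swap → [34, 38, 14, 20, 32, 3, 6, 7, 12, 2, 27]
  38 > parent 34 at index 0, swap → [38, 34, 14, 20, 32, 3, 6, 7, 12, 2, 27]

[38, 34, 14, 20, 32, 3, 6, 7, 12, 2, 27]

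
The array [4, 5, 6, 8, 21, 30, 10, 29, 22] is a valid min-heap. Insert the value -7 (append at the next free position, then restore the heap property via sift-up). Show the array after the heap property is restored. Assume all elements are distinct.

[-7, 4, 6, 8, 5, 30, 10, 29, 22, 21]

append -7 at index 9 → [4, 5, 6, 8, 21, 30, 10, 29, 22, -7]
-7 < parent 21 at index 4, swap → [4, 5, 6, 8, -7, 30, 10, 29, 22, 21]
-7 < parent 5 at index 1, swap → [4, -7, 6, 8, 5, 30, 10, 29, 22, 21]
-7 < parent 4 at index 0, swap → [-7, 4, 6, 8, 5, 30, 10, 29, 22, 21]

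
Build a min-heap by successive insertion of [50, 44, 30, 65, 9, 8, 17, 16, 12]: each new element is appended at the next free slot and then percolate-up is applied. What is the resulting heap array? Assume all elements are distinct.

[8, 12, 9, 16, 50, 44, 17, 65, 30]

Insert 50:
  append 50 at index 0 → [50] (no swap needed)
Insert 44:
  append 44 at index 1 → [50, 44]
  44 < parent 50 at index 0, swap → [44, 50]
Insert 30:
  append 30 at index 2 → [44, 50, 30]
  30 < parent 44 at index 0, swap → [30, 50, 44]
Insert 65:
  append 65 at index 3 → [30, 50, 44, 65] (no swap needed)
Insert 9:
  append 9 at index 4 → [30, 50, 44, 65, 9]
  9 < parent 50 at index 1, swap → [30, 9, 44, 65, 50]
  9 < parent 30 at index 0, swap → [9, 30, 44, 65, 50]
Insert 8:
  append 8 at index 5 → [9, 30, 44, 65, 50, 8]
  8 < parent 44 at index 2, swap → [9, 30, 8, 65, 50, 44]
  8 < parent 9 at index 0, swap → [8, 30, 9, 65, 50, 44]
Insert 17:
  append 17 at index 6 → [8, 30, 9, 65, 50, 44, 17] (no swap needed)
Insert 16:
  append 16 at index 7 → [8, 30, 9, 65, 50, 44, 17, 16]
  16 < parent 65 at index 3, swap → [8, 30, 9, 16, 50, 44, 17, 65]
  16 < parent 30 at index 1, swap → [8, 16, 9, 30, 50, 44, 17, 65]
Insert 12:
  append 12 at index 8 → [8, 16, 9, 30, 50, 44, 17, 65, 12]
  12 < parent 30 at index 3, swap → [8, 16, 9, 12, 50, 44, 17, 65, 30]
  12 < parent 16 at index 1, swap → [8, 12, 9, 16, 50, 44, 17, 65, 30]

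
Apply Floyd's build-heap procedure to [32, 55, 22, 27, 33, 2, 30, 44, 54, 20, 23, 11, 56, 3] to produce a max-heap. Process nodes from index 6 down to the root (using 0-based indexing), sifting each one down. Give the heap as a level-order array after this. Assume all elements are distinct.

sift down from index 6: already satisfies heap property
sift down from index 5:
  2 vs larger child 56 at index 12, swap → [32, 55, 22, 27, 33, 56, 30, 44, 54, 20, 23, 11, 2, 3]
sift down from index 4: already satisfies heap property
sift down from index 3:
  27 vs larger child 54 at index 8, swap → [32, 55, 22, 54, 33, 56, 30, 44, 27, 20, 23, 11, 2, 3]
sift down from index 2:
  22 vs larger child 56 at index 5, swap → [32, 55, 56, 54, 33, 22, 30, 44, 27, 20, 23, 11, 2, 3]
sift down from index 1: already satisfies heap property
sift down from index 0:
  32 vs larger child 56 at index 2, swap → [56, 55, 32, 54, 33, 22, 30, 44, 27, 20, 23, 11, 2, 3]

[56, 55, 32, 54, 33, 22, 30, 44, 27, 20, 23, 11, 2, 3]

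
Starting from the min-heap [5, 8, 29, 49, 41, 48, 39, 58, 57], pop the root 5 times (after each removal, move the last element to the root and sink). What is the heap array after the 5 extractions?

[48, 49, 57, 58]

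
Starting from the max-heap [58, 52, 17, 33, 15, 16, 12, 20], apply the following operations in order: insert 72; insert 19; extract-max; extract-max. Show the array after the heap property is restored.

insert 72:
  append 72 at index 8 → [58, 52, 17, 33, 15, 16, 12, 20, 72]
  72 > parent 33 at index 3, swap → [58, 52, 17, 72, 15, 16, 12, 20, 33]
  72 > parent 52 at index 1, swap → [58, 72, 17, 52, 15, 16, 12, 20, 33]
  72 > parent 58 at index 0, swap → [72, 58, 17, 52, 15, 16, 12, 20, 33]
insert 19:
  append 19 at index 9 → [72, 58, 17, 52, 15, 16, 12, 20, 33, 19]
  19 > parent 15 at index 4, swap → [72, 58, 17, 52, 19, 16, 12, 20, 33, 15]
extract-max → returns 72:
  remove root 72; move last element 15 to root → [15, 58, 17, 52, 19, 16, 12, 20, 33]
  15 vs larger child 58 at index 1, swap → [58, 15, 17, 52, 19, 16, 12, 20, 33]
  15 vs larger child 52 at index 3, swap → [58, 52, 17, 15, 19, 16, 12, 20, 33]
  15 vs larger child 33 at index 8, swap → [58, 52, 17, 33, 19, 16, 12, 20, 15]
extract-max → returns 58:
  remove root 58; move last element 15 to root → [15, 52, 17, 33, 19, 16, 12, 20]
  15 vs larger child 52 at index 1, swap → [52, 15, 17, 33, 19, 16, 12, 20]
  15 vs larger child 33 at index 3, swap → [52, 33, 17, 15, 19, 16, 12, 20]
  15 vs only child 20 at index 7, swap → [52, 33, 17, 20, 19, 16, 12, 15]

[52, 33, 17, 20, 19, 16, 12, 15]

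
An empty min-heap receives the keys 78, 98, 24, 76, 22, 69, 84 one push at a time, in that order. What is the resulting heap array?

[22, 24, 69, 98, 76, 78, 84]

Insert 78:
  append 78 at index 0 → [78] (no swap needed)
Insert 98:
  append 98 at index 1 → [78, 98] (no swap needed)
Insert 24:
  append 24 at index 2 → [78, 98, 24]
  24 < parent 78 at index 0, swap → [24, 98, 78]
Insert 76:
  append 76 at index 3 → [24, 98, 78, 76]
  76 < parent 98 at index 1, swap → [24, 76, 78, 98]
Insert 22:
  append 22 at index 4 → [24, 76, 78, 98, 22]
  22 < parent 76 at index 1, swap → [24, 22, 78, 98, 76]
  22 < parent 24 at index 0, swap → [22, 24, 78, 98, 76]
Insert 69:
  append 69 at index 5 → [22, 24, 78, 98, 76, 69]
  69 < parent 78 at index 2, swap → [22, 24, 69, 98, 76, 78]
Insert 84:
  append 84 at index 6 → [22, 24, 69, 98, 76, 78, 84] (no swap needed)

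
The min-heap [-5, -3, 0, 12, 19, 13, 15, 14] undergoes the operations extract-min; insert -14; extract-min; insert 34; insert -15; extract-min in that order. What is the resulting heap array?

extract-min → returns -5:
  remove root -5; move last element 14 to root → [14, -3, 0, 12, 19, 13, 15]
  14 vs smaller child -3 at index 1, swap → [-3, 14, 0, 12, 19, 13, 15]
  14 vs smaller child 12 at index 3, swap → [-3, 12, 0, 14, 19, 13, 15]
insert -14:
  append -14 at index 7 → [-3, 12, 0, 14, 19, 13, 15, -14]
  -14 < parent 14 at index 3, swap → [-3, 12, 0, -14, 19, 13, 15, 14]
  -14 < parent 12 at index 1, swap → [-3, -14, 0, 12, 19, 13, 15, 14]
  -14 < parent -3 at index 0, swap → [-14, -3, 0, 12, 19, 13, 15, 14]
extract-min → returns -14:
  remove root -14; move last element 14 to root → [14, -3, 0, 12, 19, 13, 15]
  14 vs smaller child -3 at index 1, swap → [-3, 14, 0, 12, 19, 13, 15]
  14 vs smaller child 12 at index 3, swap → [-3, 12, 0, 14, 19, 13, 15]
insert 34:
  append 34 at index 7 → [-3, 12, 0, 14, 19, 13, 15, 34] (no swap needed)
insert -15:
  append -15 at index 8 → [-3, 12, 0, 14, 19, 13, 15, 34, -15]
  -15 < parent 14 at index 3, swap → [-3, 12, 0, -15, 19, 13, 15, 34, 14]
  -15 < parent 12 at index 1, swap → [-3, -15, 0, 12, 19, 13, 15, 34, 14]
  -15 < parent -3 at index 0, swap → [-15, -3, 0, 12, 19, 13, 15, 34, 14]
extract-min → returns -15:
  remove root -15; move last element 14 to root → [14, -3, 0, 12, 19, 13, 15, 34]
  14 vs smaller child -3 at index 1, swap → [-3, 14, 0, 12, 19, 13, 15, 34]
  14 vs smaller child 12 at index 3, swap → [-3, 12, 0, 14, 19, 13, 15, 34]

[-3, 12, 0, 14, 19, 13, 15, 34]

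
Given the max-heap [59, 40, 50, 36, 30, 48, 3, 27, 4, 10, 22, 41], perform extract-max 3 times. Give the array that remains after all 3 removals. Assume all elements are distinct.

extract-max #1 returns 59:
  remove root 59; move last element 41 to root → [41, 40, 50, 36, 30, 48, 3, 27, 4, 10, 22]
  41 vs larger child 50 at index 2, swap → [50, 40, 41, 36, 30, 48, 3, 27, 4, 10, 22]
  41 vs larger child 48 at index 5, swap → [50, 40, 48, 36, 30, 41, 3, 27, 4, 10, 22]
extract-max #2 returns 50:
  remove root 50; move last element 22 to root → [22, 40, 48, 36, 30, 41, 3, 27, 4, 10]
  22 vs larger child 48 at index 2, swap → [48, 40, 22, 36, 30, 41, 3, 27, 4, 10]
  22 vs larger child 41 at index 5, swap → [48, 40, 41, 36, 30, 22, 3, 27, 4, 10]
extract-max #3 returns 48:
  remove root 48; move last element 10 to root → [10, 40, 41, 36, 30, 22, 3, 27, 4]
  10 vs larger child 41 at index 2, swap → [41, 40, 10, 36, 30, 22, 3, 27, 4]
  10 vs larger child 22 at index 5, swap → [41, 40, 22, 36, 30, 10, 3, 27, 4]

[41, 40, 22, 36, 30, 10, 3, 27, 4]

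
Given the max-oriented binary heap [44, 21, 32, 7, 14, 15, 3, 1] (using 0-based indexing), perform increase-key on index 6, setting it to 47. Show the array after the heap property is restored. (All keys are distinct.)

[47, 21, 44, 7, 14, 15, 32, 1]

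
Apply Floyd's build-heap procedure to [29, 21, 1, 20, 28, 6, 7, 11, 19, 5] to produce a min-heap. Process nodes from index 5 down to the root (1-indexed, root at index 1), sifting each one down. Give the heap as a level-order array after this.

sift down from index 5:
  28 vs only child 5 at index 10, swap → [29, 21, 1, 20, 5, 6, 7, 11, 19, 28]
sift down from index 4:
  20 vs smaller child 11 at index 8, swap → [29, 21, 1, 11, 5, 6, 7, 20, 19, 28]
sift down from index 3: already satisfies heap property
sift down from index 2:
  21 vs smaller child 5 at index 5, swap → [29, 5, 1, 11, 21, 6, 7, 20, 19, 28]
sift down from index 1:
  29 vs smaller child 1 at index 3, swap → [1, 5, 29, 11, 21, 6, 7, 20, 19, 28]
  29 vs smaller child 6 at index 6, swap → [1, 5, 6, 11, 21, 29, 7, 20, 19, 28]

[1, 5, 6, 11, 21, 29, 7, 20, 19, 28]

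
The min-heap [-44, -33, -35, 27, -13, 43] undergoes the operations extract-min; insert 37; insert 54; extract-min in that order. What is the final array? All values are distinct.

[-33, -13, 37, 27, 54, 43]

extract-min → returns -44:
  remove root -44; move last element 43 to root → [43, -33, -35, 27, -13]
  43 vs smaller child -35 at index 2, swap → [-35, -33, 43, 27, -13]
insert 37:
  append 37 at index 5 → [-35, -33, 43, 27, -13, 37]
  37 < parent 43 at index 2, swap → [-35, -33, 37, 27, -13, 43]
insert 54:
  append 54 at index 6 → [-35, -33, 37, 27, -13, 43, 54] (no swap needed)
extract-min → returns -35:
  remove root -35; move last element 54 to root → [54, -33, 37, 27, -13, 43]
  54 vs smaller child -33 at index 1, swap → [-33, 54, 37, 27, -13, 43]
  54 vs smaller child -13 at index 4, swap → [-33, -13, 37, 27, 54, 43]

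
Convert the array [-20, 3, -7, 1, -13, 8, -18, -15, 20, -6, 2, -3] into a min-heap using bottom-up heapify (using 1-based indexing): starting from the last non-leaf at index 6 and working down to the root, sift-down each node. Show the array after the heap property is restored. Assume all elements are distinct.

[-20, -15, -18, 1, -13, -3, -7, 3, 20, -6, 2, 8]

sift down from index 6:
  8 vs only child -3 at index 12, swap → [-20, 3, -7, 1, -13, -3, -18, -15, 20, -6, 2, 8]
sift down from index 5: already satisfies heap property
sift down from index 4:
  1 vs smaller child -15 at index 8, swap → [-20, 3, -7, -15, -13, -3, -18, 1, 20, -6, 2, 8]
sift down from index 3:
  -7 vs smaller child -18 at index 7, swap → [-20, 3, -18, -15, -13, -3, -7, 1, 20, -6, 2, 8]
sift down from index 2:
  3 vs smaller child -15 at index 4, swap → [-20, -15, -18, 3, -13, -3, -7, 1, 20, -6, 2, 8]
  3 vs smaller child 1 at index 8, swap → [-20, -15, -18, 1, -13, -3, -7, 3, 20, -6, 2, 8]
sift down from index 1: already satisfies heap property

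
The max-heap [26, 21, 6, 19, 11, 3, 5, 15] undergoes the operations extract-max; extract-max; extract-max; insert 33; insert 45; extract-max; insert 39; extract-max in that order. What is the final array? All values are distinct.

extract-max → returns 26:
  remove root 26; move last element 15 to root → [15, 21, 6, 19, 11, 3, 5]
  15 vs larger child 21 at index 1, swap → [21, 15, 6, 19, 11, 3, 5]
  15 vs larger child 19 at index 3, swap → [21, 19, 6, 15, 11, 3, 5]
extract-max → returns 21:
  remove root 21; move last element 5 to root → [5, 19, 6, 15, 11, 3]
  5 vs larger child 19 at index 1, swap → [19, 5, 6, 15, 11, 3]
  5 vs larger child 15 at index 3, swap → [19, 15, 6, 5, 11, 3]
extract-max → returns 19:
  remove root 19; move last element 3 to root → [3, 15, 6, 5, 11]
  3 vs larger child 15 at index 1, swap → [15, 3, 6, 5, 11]
  3 vs larger child 11 at index 4, swap → [15, 11, 6, 5, 3]
insert 33:
  append 33 at index 5 → [15, 11, 6, 5, 3, 33]
  33 > parent 6 at index 2, swap → [15, 11, 33, 5, 3, 6]
  33 > parent 15 at index 0, swap → [33, 11, 15, 5, 3, 6]
insert 45:
  append 45 at index 6 → [33, 11, 15, 5, 3, 6, 45]
  45 > parent 15 at index 2, swap → [33, 11, 45, 5, 3, 6, 15]
  45 > parent 33 at index 0, swap → [45, 11, 33, 5, 3, 6, 15]
extract-max → returns 45:
  remove root 45; move last element 15 to root → [15, 11, 33, 5, 3, 6]
  15 vs larger child 33 at index 2, swap → [33, 11, 15, 5, 3, 6]
insert 39:
  append 39 at index 6 → [33, 11, 15, 5, 3, 6, 39]
  39 > parent 15 at index 2, swap → [33, 11, 39, 5, 3, 6, 15]
  39 > parent 33 at index 0, swap → [39, 11, 33, 5, 3, 6, 15]
extract-max → returns 39:
  remove root 39; move last element 15 to root → [15, 11, 33, 5, 3, 6]
  15 vs larger child 33 at index 2, swap → [33, 11, 15, 5, 3, 6]

[33, 11, 15, 5, 3, 6]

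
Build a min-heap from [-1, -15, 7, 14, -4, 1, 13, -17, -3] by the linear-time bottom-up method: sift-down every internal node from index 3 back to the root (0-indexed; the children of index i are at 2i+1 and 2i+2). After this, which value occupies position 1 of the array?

sift down from index 3:
  14 vs smaller child -17 at index 7, swap → [-1, -15, 7, -17, -4, 1, 13, 14, -3]
sift down from index 2:
  7 vs smaller child 1 at index 5, swap → [-1, -15, 1, -17, -4, 7, 13, 14, -3]
sift down from index 1:
  -15 vs smaller child -17 at index 3, swap → [-1, -17, 1, -15, -4, 7, 13, 14, -3]
sift down from index 0:
  -1 vs smaller child -17 at index 1, swap → [-17, -1, 1, -15, -4, 7, 13, 14, -3]
  -1 vs smaller child -15 at index 3, swap → [-17, -15, 1, -1, -4, 7, 13, 14, -3]
  -1 vs smaller child -3 at index 8, swap → [-17, -15, 1, -3, -4, 7, 13, 14, -1]
resulting array: [-17, -15, 1, -3, -4, 7, 13, 14, -1]

-15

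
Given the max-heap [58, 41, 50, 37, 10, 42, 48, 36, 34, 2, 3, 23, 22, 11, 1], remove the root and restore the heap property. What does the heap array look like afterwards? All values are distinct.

remove root 58; move last element 1 to root → [1, 41, 50, 37, 10, 42, 48, 36, 34, 2, 3, 23, 22, 11]
1 vs larger child 50 at index 2, swap → [50, 41, 1, 37, 10, 42, 48, 36, 34, 2, 3, 23, 22, 11]
1 vs larger child 48 at index 6, swap → [50, 41, 48, 37, 10, 42, 1, 36, 34, 2, 3, 23, 22, 11]
1 vs only child 11 at index 13, swap → [50, 41, 48, 37, 10, 42, 11, 36, 34, 2, 3, 23, 22, 1]

[50, 41, 48, 37, 10, 42, 11, 36, 34, 2, 3, 23, 22, 1]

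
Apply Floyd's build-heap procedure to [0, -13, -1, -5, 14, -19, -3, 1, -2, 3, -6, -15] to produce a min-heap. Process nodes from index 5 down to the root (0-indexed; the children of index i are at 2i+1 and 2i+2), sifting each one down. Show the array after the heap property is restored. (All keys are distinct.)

[-19, -13, -15, -5, -6, -1, -3, 1, -2, 3, 14, 0]

sift down from index 5: already satisfies heap property
sift down from index 4:
  14 vs smaller child -6 at index 10, swap → [0, -13, -1, -5, -6, -19, -3, 1, -2, 3, 14, -15]
sift down from index 3: already satisfies heap property
sift down from index 2:
  -1 vs smaller child -19 at index 5, swap → [0, -13, -19, -5, -6, -1, -3, 1, -2, 3, 14, -15]
  -1 vs only child -15 at index 11, swap → [0, -13, -19, -5, -6, -15, -3, 1, -2, 3, 14, -1]
sift down from index 1: already satisfies heap property
sift down from index 0:
  0 vs smaller child -19 at index 2, swap → [-19, -13, 0, -5, -6, -15, -3, 1, -2, 3, 14, -1]
  0 vs smaller child -15 at index 5, swap → [-19, -13, -15, -5, -6, 0, -3, 1, -2, 3, 14, -1]
  0 vs only child -1 at index 11, swap → [-19, -13, -15, -5, -6, -1, -3, 1, -2, 3, 14, 0]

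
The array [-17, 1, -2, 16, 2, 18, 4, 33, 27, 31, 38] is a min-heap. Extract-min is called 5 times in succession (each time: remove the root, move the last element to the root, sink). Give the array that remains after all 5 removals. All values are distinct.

[16, 27, 18, 38, 31, 33]

extract-min #1 returns -17:
  remove root -17; move last element 38 to root → [38, 1, -2, 16, 2, 18, 4, 33, 27, 31]
  38 vs smaller child -2 at index 2, swap → [-2, 1, 38, 16, 2, 18, 4, 33, 27, 31]
  38 vs smaller child 4 at index 6, swap → [-2, 1, 4, 16, 2, 18, 38, 33, 27, 31]
extract-min #2 returns -2:
  remove root -2; move last element 31 to root → [31, 1, 4, 16, 2, 18, 38, 33, 27]
  31 vs smaller child 1 at index 1, swap → [1, 31, 4, 16, 2, 18, 38, 33, 27]
  31 vs smaller child 2 at index 4, swap → [1, 2, 4, 16, 31, 18, 38, 33, 27]
extract-min #3 returns 1:
  remove root 1; move last element 27 to root → [27, 2, 4, 16, 31, 18, 38, 33]
  27 vs smaller child 2 at index 1, swap → [2, 27, 4, 16, 31, 18, 38, 33]
  27 vs smaller child 16 at index 3, swap → [2, 16, 4, 27, 31, 18, 38, 33]
extract-min #4 returns 2:
  remove root 2; move last element 33 to root → [33, 16, 4, 27, 31, 18, 38]
  33 vs smaller child 4 at index 2, swap → [4, 16, 33, 27, 31, 18, 38]
  33 vs smaller child 18 at index 5, swap → [4, 16, 18, 27, 31, 33, 38]
extract-min #5 returns 4:
  remove root 4; move last element 38 to root → [38, 16, 18, 27, 31, 33]
  38 vs smaller child 16 at index 1, swap → [16, 38, 18, 27, 31, 33]
  38 vs smaller child 27 at index 3, swap → [16, 27, 18, 38, 31, 33]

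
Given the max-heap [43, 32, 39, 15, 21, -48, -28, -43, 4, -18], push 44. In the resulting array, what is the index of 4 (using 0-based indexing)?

8

append 44 at index 10 → [43, 32, 39, 15, 21, -48, -28, -43, 4, -18, 44]
44 > parent 21 at index 4, swap → [43, 32, 39, 15, 44, -48, -28, -43, 4, -18, 21]
44 > parent 32 at index 1, swap → [43, 44, 39, 15, 32, -48, -28, -43, 4, -18, 21]
44 > parent 43 at index 0, swap → [44, 43, 39, 15, 32, -48, -28, -43, 4, -18, 21]
resulting array: [44, 43, 39, 15, 32, -48, -28, -43, 4, -18, 21]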